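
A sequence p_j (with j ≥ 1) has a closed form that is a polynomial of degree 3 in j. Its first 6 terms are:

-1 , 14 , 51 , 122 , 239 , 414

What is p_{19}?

1st diffs: 15, 37, 71, 117, 175.
2nd diffs: 22, 34, 46, 58.
3rd diffs: 12, 12, 12 (constant).
Newton forward-difference form: p_j = -1 + 15·C(j-1,1) + 22·C(j-1,2) + 12·C(j-1,3).
At j = 19: j-1 = 18, so p_{19} = -1 + 270 + 3366 + 9792 = 13427.

13427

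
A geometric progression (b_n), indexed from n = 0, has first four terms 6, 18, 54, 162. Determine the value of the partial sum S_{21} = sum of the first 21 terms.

Common ratio r = 3.
b_n = 6·3^(n-0).
S = 6·(3^21 - 1)/(3 - 1) = 6·(10460353203 - 1)/(2) = 31381059606.

31381059606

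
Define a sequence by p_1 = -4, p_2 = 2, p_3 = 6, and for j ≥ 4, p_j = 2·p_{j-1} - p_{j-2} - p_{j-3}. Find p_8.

p_4 = 14; p_5 = 20; p_6 = 20; p_7 = 6; p_8 = -28.

-28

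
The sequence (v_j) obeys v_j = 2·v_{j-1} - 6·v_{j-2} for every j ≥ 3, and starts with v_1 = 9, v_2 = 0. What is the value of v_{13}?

Iterate the recurrence:
v_3 = -54;  v_4 = -108;  v_5 = 108;  …;  v_{10} = -6912;  v_{11} = 61344;  v_{12} = 164160;  v_{13} = -39744.

-39744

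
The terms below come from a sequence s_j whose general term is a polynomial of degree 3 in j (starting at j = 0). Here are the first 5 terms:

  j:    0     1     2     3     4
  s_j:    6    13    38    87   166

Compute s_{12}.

1st diffs: 7, 25, 49, 79.
2nd diffs: 18, 24, 30.
3rd diffs: 6, 6 (constant).
So s_j = j^3 + 6j^2 + 6.
Evaluating at j = 12 gives s_{12} = 2598.

2598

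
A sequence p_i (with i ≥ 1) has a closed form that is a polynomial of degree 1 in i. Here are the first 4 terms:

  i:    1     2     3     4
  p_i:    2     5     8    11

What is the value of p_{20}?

59

1st diffs: 3, 3, 3 (constant).
So p_i = 3i - 1.
Evaluating at i = 20 gives p_{20} = 59.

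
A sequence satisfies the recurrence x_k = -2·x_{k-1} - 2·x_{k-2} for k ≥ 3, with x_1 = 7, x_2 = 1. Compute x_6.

-4

Applying the relation repeatedly:
x_3 = -16;  x_4 = 30;  x_5 = -28;  x_6 = -4.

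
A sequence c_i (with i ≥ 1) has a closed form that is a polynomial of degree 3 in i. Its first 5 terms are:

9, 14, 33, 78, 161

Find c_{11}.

2129

1st diffs: 5, 19, 45, 83.
2nd diffs: 14, 26, 38.
3rd diffs: 12, 12 (constant).
So c_i = 2i^3 - 5i^2 + 6i + 6.
Evaluating at i = 11 gives c_{11} = 2129.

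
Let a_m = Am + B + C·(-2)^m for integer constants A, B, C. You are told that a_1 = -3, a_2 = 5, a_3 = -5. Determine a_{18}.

262177

Write the equations: A + B - 2C = -3; 2A + B + 4C = 5; 3A + B - 8C = -5.
Subtracting the first from the second: A + 6C = 8.
Subtracting the second from the third: A - 12C = -10.
Solving: C = 1, A = 2, then B = -3.
Therefore a_{18} = 36 + (-3) + 1·262144 = 262177.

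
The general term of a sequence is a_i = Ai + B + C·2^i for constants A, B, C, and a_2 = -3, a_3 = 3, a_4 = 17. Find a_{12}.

8161

Write the equations: 2A + B + 4C = -3; 3A + B + 8C = 3; 4A + B + 16C = 17.
Subtracting the first from the second: A + 4C = 6.
Subtracting the second from the third: A + 8C = 14.
Solving: C = 2, A = -2, then B = -7.
Therefore a_{12} = -24 + (-7) + 2·4096 = 8161.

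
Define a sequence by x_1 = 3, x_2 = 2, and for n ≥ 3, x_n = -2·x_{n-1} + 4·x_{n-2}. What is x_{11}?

Step forward from the initial values:
x_3 = 8  x_4 = -8  x_5 = 48  x_6 = -128  x_7 = 448  x_8 = -1408  x_9 = 4608  x_{10} = -14848  x_{11} = 48128.

48128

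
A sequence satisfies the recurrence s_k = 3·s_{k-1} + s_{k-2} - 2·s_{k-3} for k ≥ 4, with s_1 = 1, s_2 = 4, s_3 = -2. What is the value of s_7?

Step forward from the initial values:
s_4 = -4, s_5 = -22, s_6 = -66, s_7 = -212.

-212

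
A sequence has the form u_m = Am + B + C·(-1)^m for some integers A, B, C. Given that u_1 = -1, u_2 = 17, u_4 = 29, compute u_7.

At m = 1, 2, 4: A + B - C = -1; 2A + B + C = 17; 4A + B + C = 29.
Subtracting the first from the second: A + 2C = 18.
Subtracting the second from the third: 2A = 12.
Solving: C = 6, A = 6, then B = -1.
Hence u_7 = 6·7 + (-1) + 6·(-1) = 35.

35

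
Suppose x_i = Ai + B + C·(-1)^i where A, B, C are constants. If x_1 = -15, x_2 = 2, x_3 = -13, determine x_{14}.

14

At i = 1, 2, 3: A + B - C = -15; 2A + B + C = 2; 3A + B - C = -13.
Subtracting the first from the second: A + 2C = 17.
Subtracting the second from the third: A - 2C = -15.
Solving: C = 8, A = 1, then B = -8.
Therefore x_{14} = 14 + (-8) + 8·1 = 14.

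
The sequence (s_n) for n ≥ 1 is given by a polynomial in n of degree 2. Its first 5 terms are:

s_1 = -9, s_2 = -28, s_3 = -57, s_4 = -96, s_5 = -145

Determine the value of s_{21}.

-2289

1st diffs: -19, -29, -39, -49.
2nd diffs: -10, -10, -10 (constant).
Newton forward-difference form: s_n = -9 + (-19)·C(n-1,1) + (-10)·C(n-1,2).
At n = 21: n-1 = 20, so s_{21} = -9 - 380 - 1900 = -2289.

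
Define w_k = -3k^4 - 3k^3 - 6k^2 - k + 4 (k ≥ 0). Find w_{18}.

w_{18} = -3·18^4 - 3·18^3 - 6·18^2 - 1·18 + 4 = -334382.

-334382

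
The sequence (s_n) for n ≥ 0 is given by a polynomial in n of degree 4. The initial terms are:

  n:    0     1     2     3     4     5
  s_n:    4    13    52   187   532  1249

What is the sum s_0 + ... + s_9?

1st diffs: 9, 39, 135, 345, 717.
2nd diffs: 30, 96, 210, 372.
3rd diffs: 66, 114, 162.
4th diffs: 48, 48 (constant).
So s_n = 2n^4 - n^3 + 4n^2 + 4n + 4.
Continuing: 2548, 4687, 7972, 12757.
Summing n = 0..9 (10 terms) gives 30001.

30001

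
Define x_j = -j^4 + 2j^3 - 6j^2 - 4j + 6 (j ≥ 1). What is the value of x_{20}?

x_{20} = -1·20^4 + 2·20^3 - 6·20^2 - 4·20 + 6 = -146474.

-146474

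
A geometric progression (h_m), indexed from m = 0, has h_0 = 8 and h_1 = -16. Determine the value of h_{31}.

Common ratio r = -2.
h_m = 8·(-2)^(m-0).
h_{31} = 8·(-2)^31 = -17179869184.

-17179869184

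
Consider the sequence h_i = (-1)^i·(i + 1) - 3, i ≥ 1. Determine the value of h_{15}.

(-1)^15 = -1; i + 1 at i=15 is 16; so h_{15} = -19.

-19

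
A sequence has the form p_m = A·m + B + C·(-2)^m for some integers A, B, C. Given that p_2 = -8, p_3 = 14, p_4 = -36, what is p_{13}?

16362

Plug in m = 2, 3, 4: 2A + B + 4C = -8; 3A + B - 8C = 14; 4A + B + 16C = -36.
Subtracting the first from the second: A - 12C = 22.
Subtracting the second from the third: A + 24C = -50.
Solving: C = -2, A = -2, then B = 4.
Hence p_{13} = -2·13 + 4 + (-2)·(-8192) = 16362.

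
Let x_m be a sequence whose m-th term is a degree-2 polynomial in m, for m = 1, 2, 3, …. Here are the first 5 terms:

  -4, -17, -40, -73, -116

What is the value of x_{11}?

-584

1st diffs: -13, -23, -33, -43.
2nd diffs: -10, -10, -10 (constant).
Newton forward-difference form: x_m = -4 + (-13)·C(m-1,1) + (-10)·C(m-1,2).
At m = 11: m-1 = 10, so x_{11} = -4 - 130 - 450 = -584.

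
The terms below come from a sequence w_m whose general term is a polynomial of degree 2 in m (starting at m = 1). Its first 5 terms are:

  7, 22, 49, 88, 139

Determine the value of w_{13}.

1st diffs: 15, 27, 39, 51.
2nd diffs: 12, 12, 12 (constant).
Newton forward-difference form: w_m = 7 + 15·C(m-1,1) + 12·C(m-1,2).
At m = 13: m-1 = 12, so w_{13} = 7 + 180 + 792 = 979.

979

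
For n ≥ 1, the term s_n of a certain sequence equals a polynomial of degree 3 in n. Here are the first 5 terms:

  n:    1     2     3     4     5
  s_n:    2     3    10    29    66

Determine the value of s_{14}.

2199

1st diffs: 1, 7, 19, 37.
2nd diffs: 6, 12, 18.
3rd diffs: 6, 6 (constant).
So s_n = n^3 - 3n^2 + 3n + 1.
Evaluating at n = 14 gives s_{14} = 2199.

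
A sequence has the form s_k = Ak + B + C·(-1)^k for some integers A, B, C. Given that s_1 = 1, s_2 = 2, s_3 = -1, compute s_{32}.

-28

Plug in k = 1, 2, 3: A + B - C = 1; 2A + B + C = 2; 3A + B - C = -1.
Subtracting the first from the second: A + 2C = 1.
Subtracting the second from the third: A - 2C = -3.
Solving: C = 1, A = -1, then B = 3.
Hence s_{32} = -1·32 + 3 + 1·1 = -28.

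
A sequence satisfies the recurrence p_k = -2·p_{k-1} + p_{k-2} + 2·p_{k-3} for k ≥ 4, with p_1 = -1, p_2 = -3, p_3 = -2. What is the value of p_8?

Applying the relation repeatedly:
p_4 = -1; p_5 = -6; p_6 = 7; p_7 = -22; p_8 = 39.

39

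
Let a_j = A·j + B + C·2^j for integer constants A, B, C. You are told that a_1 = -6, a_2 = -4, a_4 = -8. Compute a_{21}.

-2097076

Plug in j = 1, 2, 4: A + B + 2C = -6; 2A + B + 4C = -4; 4A + B + 16C = -8.
Subtracting the first from the second: A + 2C = 2.
Subtracting the second from the third: 2A + 12C = -4.
Solving: C = -1, A = 4, then B = -8.
Hence a_{21} = 4·21 + (-8) + (-1)·2097152 = -2097076.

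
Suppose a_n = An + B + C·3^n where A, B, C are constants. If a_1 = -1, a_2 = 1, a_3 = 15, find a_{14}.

Write the equations: A + B + 3C = -1; 2A + B + 9C = 1; 3A + B + 27C = 15.
Subtracting the first from the second: A + 6C = 2.
Subtracting the second from the third: A + 18C = 14.
Solving: C = 1, A = -4, then B = 0.
Hence a_{14} = -4·14 + 0 + 1·4782969 = 4782913.

4782913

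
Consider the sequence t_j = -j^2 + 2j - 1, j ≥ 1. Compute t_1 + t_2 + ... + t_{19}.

Over j = 1..19: Σj = 190, Σj² = 2470.
Total = (-1)·2470 + (2)·190 + (-1)·19 = -2109.

-2109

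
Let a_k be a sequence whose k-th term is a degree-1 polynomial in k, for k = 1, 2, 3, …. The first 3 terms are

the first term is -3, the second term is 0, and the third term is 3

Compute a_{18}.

1st diffs: 3, 3 (constant).
So a_k = 3k - 6.
Evaluating at k = 18 gives a_{18} = 48.

48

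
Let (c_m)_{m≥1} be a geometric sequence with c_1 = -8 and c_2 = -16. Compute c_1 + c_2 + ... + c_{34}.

-137438953464

Common ratio r = 2.
c_m = (-8)·2^(m-1).
S = (-8)·(2^34 - 1)/(2 - 1) = (-8)·(17179869184 - 1)/(1) = -137438953464.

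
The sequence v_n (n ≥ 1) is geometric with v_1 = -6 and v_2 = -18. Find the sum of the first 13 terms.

Common ratio r = 3.
v_n = (-6)·3^(n-1).
S = (-6)·(3^13 - 1)/(3 - 1) = (-6)·(1594323 - 1)/(2) = -4782966.

-4782966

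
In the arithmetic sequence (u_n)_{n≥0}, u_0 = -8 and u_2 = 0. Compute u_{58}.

Common difference d = (0 - (-8)) / (2 - 0) = 4.
u_n = -8 + (n - 0)·4.
u_{58} = -8 + 58·4 = 224.

224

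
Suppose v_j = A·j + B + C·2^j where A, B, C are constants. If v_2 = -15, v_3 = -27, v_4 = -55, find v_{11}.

At j = 2, 3, 4: 2A + B + 4C = -15; 3A + B + 8C = -27; 4A + B + 16C = -55.
Subtracting the first from the second: A + 4C = -12.
Subtracting the second from the third: A + 8C = -28.
Solving: C = -4, A = 4, then B = -7.
So v_j = 4·j + (-7) + (-4)·2^j; at j=11 this is -8155.

-8155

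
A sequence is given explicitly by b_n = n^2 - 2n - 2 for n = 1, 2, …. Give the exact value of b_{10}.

78

b_{10} = 1·10^2 - 2·10 - 2 = 78.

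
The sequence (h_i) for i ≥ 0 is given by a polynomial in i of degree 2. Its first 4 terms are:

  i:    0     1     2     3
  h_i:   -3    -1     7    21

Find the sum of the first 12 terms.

1416

1st diffs: 2, 8, 14.
2nd diffs: 6, 6 (constant).
Newton forward-difference form: h_i = -3 + 2·C(i,1) + 6·C(i,2).
Continuing: …, 41, 67, 99, 137, …, h_{11} = 349.
Summing i = 0..11 (12 terms) gives 1416.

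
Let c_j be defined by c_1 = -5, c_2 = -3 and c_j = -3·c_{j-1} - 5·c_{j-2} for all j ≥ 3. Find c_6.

Applying the relation repeatedly:
c_3 = 34;  c_4 = -87;  c_5 = 91;  c_6 = 162.

162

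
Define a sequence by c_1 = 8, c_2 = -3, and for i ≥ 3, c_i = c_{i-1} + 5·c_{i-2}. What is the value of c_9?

c_3 = 37, c_4 = 22, c_5 = 207, c_6 = 317, c_7 = 1352, c_8 = 2937, c_9 = 9697.

9697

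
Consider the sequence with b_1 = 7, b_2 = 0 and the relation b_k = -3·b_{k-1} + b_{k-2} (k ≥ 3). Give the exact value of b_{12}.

-299859

Step forward from the initial values:
b_3 = 7, b_4 = -21, b_5 = 70, b_6 = -231, b_7 = 763, b_8 = -2520, b_9 = 8323, b_{10} = -27489, b_{11} = 90790, b_{12} = -299859.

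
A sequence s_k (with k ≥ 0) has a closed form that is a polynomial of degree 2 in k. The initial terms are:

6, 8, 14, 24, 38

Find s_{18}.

1st diffs: 2, 6, 10, 14.
2nd diffs: 4, 4, 4 (constant).
So s_k = 2k^2 + 6.
Evaluating at k = 18 gives s_{18} = 654.

654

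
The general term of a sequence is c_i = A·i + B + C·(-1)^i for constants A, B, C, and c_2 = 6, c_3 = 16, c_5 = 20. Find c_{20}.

Write the equations: 2A + B + C = 6; 3A + B - C = 16; 5A + B - C = 20.
Subtracting the first from the second: A - 2C = 10.
Subtracting the second from the third: 2A = 4.
Solving: C = -4, A = 2, then B = 6.
Hence c_{20} = 2·20 + 6 + (-4)·1 = 42.

42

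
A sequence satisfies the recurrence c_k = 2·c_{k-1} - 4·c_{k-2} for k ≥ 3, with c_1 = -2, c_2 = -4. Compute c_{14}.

-16384

Compute successive terms:
c_3 = 0  c_4 = 16  c_5 = 32  …  c_{11} = 2048  c_{12} = 0  c_{13} = -8192  c_{14} = -16384.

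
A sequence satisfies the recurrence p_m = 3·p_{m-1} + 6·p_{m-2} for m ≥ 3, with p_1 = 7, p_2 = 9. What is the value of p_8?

Compute successive terms:
p_3 = 69; p_4 = 261; p_5 = 1197; p_6 = 5157; p_7 = 22653; p_8 = 98901.

98901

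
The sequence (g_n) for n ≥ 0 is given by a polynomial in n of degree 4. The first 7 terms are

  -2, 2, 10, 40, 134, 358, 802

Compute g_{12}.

1st diffs: 4, 8, 30, 94, 224, 444.
2nd diffs: 4, 22, 64, 130, 220.
3rd diffs: 18, 42, 66, 90.
4th diffs: 24, 24, 24 (constant).
Newton forward-difference form: g_n = -2 + 4·C(n,1) + 4·C(n,2) + 18·C(n,3) + 24·C(n,4).
At n = 12: n = 12, so g_{12} = -2 + 48 + 264 + 3960 + 11880 = 16150.

16150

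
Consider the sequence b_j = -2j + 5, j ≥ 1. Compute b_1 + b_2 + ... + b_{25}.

Over j = 1..25: Σj = 325.
Total = (-2)·325 + (5)·25 = -525.

-525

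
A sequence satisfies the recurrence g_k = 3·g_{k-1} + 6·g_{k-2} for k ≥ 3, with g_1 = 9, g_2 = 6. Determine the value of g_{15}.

Applying the relation repeatedly:
g_3 = 72;  g_4 = 252;  g_5 = 1188;  …;  g_{12} = 35659764;  g_{13} = 155915604;  g_{14} = 681705396;  g_{15} = 2980609812.

2980609812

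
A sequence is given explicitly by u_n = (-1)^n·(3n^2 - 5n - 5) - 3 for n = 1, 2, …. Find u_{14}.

(-1)^14 = 1; 3n^2 - 5n - 5 at n=14 is 513; so u_{14} = 510.

510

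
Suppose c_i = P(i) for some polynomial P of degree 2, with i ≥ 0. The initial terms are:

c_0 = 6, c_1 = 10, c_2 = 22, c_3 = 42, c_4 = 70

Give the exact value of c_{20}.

1st diffs: 4, 12, 20, 28.
2nd diffs: 8, 8, 8 (constant).
Newton forward-difference form: c_i = 6 + 4·C(i,1) + 8·C(i,2).
At i = 20: i = 20, so c_{20} = 6 + 80 + 1520 = 1606.

1606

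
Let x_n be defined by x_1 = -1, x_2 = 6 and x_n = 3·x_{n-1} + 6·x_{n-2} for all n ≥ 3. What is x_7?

5616

Step forward from the initial values:
x_3 = 12; x_4 = 72; x_5 = 288; x_6 = 1296; x_7 = 5616.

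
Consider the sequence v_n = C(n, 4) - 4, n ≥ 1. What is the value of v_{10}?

C(10, 4) = 210, so v_{10} = 206.

206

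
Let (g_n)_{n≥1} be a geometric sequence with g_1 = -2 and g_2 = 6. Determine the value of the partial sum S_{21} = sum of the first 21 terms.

-5230176602

Common ratio r = -3.
g_n = (-2)·(-3)^(n-1).
S = (-2)·((-3)^21 - 1)/(-3 - 1) = (-2)·(-10460353203 - 1)/(-4) = -5230176602.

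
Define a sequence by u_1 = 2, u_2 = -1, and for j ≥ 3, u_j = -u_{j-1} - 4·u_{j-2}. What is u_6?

Iterate the recurrence:
u_3 = -7, u_4 = 11, u_5 = 17, u_6 = -61.

-61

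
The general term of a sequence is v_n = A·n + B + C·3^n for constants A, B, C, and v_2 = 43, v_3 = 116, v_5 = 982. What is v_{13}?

The three given values yield: 2A + B + 9C = 43; 3A + B + 27C = 116; 5A + B + 243C = 982.
Subtracting the first from the second: A + 18C = 73.
Subtracting the second from the third: 2A + 216C = 866.
Solving: C = 4, A = 1, then B = 5.
Therefore v_{13} = 13 + 5 + 4·1594323 = 6377310.

6377310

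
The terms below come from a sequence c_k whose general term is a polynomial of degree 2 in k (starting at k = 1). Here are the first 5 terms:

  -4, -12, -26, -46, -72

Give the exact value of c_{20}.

-1182

1st diffs: -8, -14, -20, -26.
2nd diffs: -6, -6, -6 (constant).
Newton forward-difference form: c_k = -4 + (-8)·C(k-1,1) + (-6)·C(k-1,2).
At k = 20: k-1 = 19, so c_{20} = -4 - 152 - 1026 = -1182.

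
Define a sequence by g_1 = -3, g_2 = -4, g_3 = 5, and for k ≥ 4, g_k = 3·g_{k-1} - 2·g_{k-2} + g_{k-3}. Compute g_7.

237

Iterate the recurrence:
g_4 = 20, g_5 = 46, g_6 = 103, g_7 = 237.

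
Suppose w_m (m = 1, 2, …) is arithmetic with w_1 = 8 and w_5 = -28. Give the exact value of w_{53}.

-460

Common difference d = (-28 - 8) / (5 - 1) = -9.
w_m = 8 + (m - 1)·(-9).
w_{53} = 8 + 52·(-9) = -460.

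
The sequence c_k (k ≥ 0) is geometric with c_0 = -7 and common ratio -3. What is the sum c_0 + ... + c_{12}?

c_k = (-7)·(-3)^(k-0).
S = (-7)·((-3)^13 - 1)/(-3 - 1) = (-7)·(-1594323 - 1)/(-4) = -2790067.

-2790067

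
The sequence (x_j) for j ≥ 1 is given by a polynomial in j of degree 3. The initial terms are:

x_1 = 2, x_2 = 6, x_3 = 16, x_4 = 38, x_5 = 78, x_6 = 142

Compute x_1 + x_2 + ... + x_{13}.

6344

1st diffs: 4, 10, 22, 40, 64.
2nd diffs: 6, 12, 18, 24.
3rd diffs: 6, 6, 6 (constant).
Newton forward-difference form: x_j = 2 + 4·C(j-1,1) + 6·C(j-1,2) + 6·C(j-1,3).
Continuing: …, 236, 366, 538, 758, …, x_{13} = 1766.
Summing j = 1..13 (13 terms) gives 6344.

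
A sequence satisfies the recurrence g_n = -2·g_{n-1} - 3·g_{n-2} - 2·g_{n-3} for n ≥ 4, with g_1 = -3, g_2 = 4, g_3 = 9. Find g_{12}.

312

g_4 = -24, g_5 = 13, g_6 = 28, g_7 = -47, g_8 = -16, g_9 = 117, g_{10} = -92, g_{11} = -135, g_{12} = 312.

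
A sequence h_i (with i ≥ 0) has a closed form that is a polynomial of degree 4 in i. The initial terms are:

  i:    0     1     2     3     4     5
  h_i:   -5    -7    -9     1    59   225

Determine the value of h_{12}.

1st diffs: -2, -2, 10, 58, 166.
2nd diffs: 0, 12, 48, 108.
3rd diffs: 12, 36, 60.
4th diffs: 24, 24 (constant).
Newton forward-difference form: h_i = -5 + (-2)·C(i,1) + 12·C(i,3) + 24·C(i,4).
At i = 12: i = 12, so h_{12} = -5 - 24 + 2640 + 11880 = 14491.

14491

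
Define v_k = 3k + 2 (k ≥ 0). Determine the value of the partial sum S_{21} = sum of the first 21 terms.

Over k = 0..20: Σk = 210.
Total = (3)·210 + (2)·21 = 672.

672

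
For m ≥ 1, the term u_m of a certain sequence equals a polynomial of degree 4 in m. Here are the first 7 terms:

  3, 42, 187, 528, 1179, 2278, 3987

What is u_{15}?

66979

1st diffs: 39, 145, 341, 651, 1099, 1709.
2nd diffs: 106, 196, 310, 448, 610.
3rd diffs: 90, 114, 138, 162.
4th diffs: 24, 24, 24 (constant).
Newton forward-difference form: u_m = 3 + 39·C(m-1,1) + 106·C(m-1,2) + 90·C(m-1,3) + 24·C(m-1,4).
At m = 15: m-1 = 14, so u_{15} = 3 + 546 + 9646 + 32760 + 24024 = 66979.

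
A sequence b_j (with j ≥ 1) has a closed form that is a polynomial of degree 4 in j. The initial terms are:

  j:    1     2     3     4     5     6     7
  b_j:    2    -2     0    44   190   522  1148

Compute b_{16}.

49712

1st diffs: -4, 2, 44, 146, 332, 626.
2nd diffs: 6, 42, 102, 186, 294.
3rd diffs: 36, 60, 84, 108.
4th diffs: 24, 24, 24 (constant).
Newton forward-difference form: b_j = 2 + (-4)·C(j-1,1) + 6·C(j-1,2) + 36·C(j-1,3) + 24·C(j-1,4).
At j = 16: j-1 = 15, so b_{16} = 2 - 60 + 630 + 16380 + 32760 = 49712.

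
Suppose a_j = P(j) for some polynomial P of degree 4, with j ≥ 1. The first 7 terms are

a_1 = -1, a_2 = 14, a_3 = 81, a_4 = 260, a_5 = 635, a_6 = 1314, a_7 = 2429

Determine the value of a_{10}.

1st diffs: 15, 67, 179, 375, 679, 1115.
2nd diffs: 52, 112, 196, 304, 436.
3rd diffs: 60, 84, 108, 132.
4th diffs: 24, 24, 24 (constant).
So a_j = j^4 + j^2 - 3j.
Evaluating at j = 10 gives a_{10} = 10070.

10070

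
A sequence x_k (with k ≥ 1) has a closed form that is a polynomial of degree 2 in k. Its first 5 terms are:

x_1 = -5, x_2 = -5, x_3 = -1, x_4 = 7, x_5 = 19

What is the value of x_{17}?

1st diffs: 0, 4, 8, 12.
2nd diffs: 4, 4, 4 (constant).
Newton forward-difference form: x_k = -5 + 4·C(k-1,2).
At k = 17: k-1 = 16, so x_{17} = -5 + 480 = 475.

475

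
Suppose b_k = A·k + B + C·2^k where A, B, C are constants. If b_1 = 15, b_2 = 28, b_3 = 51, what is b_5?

177

Plug in k = 1, 2, 3: A + B + 2C = 15; 2A + B + 4C = 28; 3A + B + 8C = 51.
Subtracting the first from the second: A + 2C = 13.
Subtracting the second from the third: A + 4C = 23.
Solving: C = 5, A = 3, then B = 2.
So b_k = 3·k + 2 + 5·2^k; at k=5 this is 177.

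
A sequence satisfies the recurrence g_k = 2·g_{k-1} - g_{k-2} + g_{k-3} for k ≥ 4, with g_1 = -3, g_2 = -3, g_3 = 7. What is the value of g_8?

Iterate the recurrence:
g_4 = 14  g_5 = 18  g_6 = 29  g_7 = 54  g_8 = 97.

97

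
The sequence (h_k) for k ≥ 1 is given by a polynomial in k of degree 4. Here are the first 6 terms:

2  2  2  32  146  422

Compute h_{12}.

12872

1st diffs: 0, 0, 30, 114, 276.
2nd diffs: 0, 30, 84, 162.
3rd diffs: 30, 54, 78.
4th diffs: 24, 24 (constant).
Newton forward-difference form: h_k = 2 + 30·C(k-1,3) + 24·C(k-1,4).
At k = 12: k-1 = 11, so h_{12} = 2 + 4950 + 7920 = 12872.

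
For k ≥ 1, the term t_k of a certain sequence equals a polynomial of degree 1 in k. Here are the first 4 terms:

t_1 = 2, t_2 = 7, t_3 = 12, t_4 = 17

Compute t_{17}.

1st diffs: 5, 5, 5 (constant).
So t_k = 5k - 3.
Evaluating at k = 17 gives t_{17} = 82.

82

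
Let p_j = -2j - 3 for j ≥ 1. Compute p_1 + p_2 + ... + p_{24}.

Over j = 1..24: Σj = 300.
Total = (-2)·300 + (-3)·24 = -672.

-672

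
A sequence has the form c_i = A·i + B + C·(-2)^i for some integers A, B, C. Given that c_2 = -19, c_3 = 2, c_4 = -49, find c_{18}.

Write the equations: 2A + B + 4C = -19; 3A + B - 8C = 2; 4A + B + 16C = -49.
Subtracting the first from the second: A - 12C = 21.
Subtracting the second from the third: A + 24C = -51.
Solving: C = -2, A = -3, then B = -5.
Therefore c_{18} = -54 + (-5) + (-2)·262144 = -524347.

-524347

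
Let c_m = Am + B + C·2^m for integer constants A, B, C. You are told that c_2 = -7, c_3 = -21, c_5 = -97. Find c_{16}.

-196631

Plug in m = 2, 3, 5: 2A + B + 4C = -7; 3A + B + 8C = -21; 5A + B + 32C = -97.
Subtracting the first from the second: A + 4C = -14.
Subtracting the second from the third: 2A + 24C = -76.
Solving: C = -3, A = -2, then B = 9.
Hence c_{16} = -2·16 + 9 + (-3)·65536 = -196631.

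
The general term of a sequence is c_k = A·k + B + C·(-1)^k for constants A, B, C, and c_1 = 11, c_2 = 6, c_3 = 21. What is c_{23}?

121

Plug in k = 1, 2, 3: A + B - C = 11; 2A + B + C = 6; 3A + B - C = 21.
Subtracting the first from the second: A + 2C = -5.
Subtracting the second from the third: A - 2C = 15.
Solving: C = -5, A = 5, then B = 1.
Hence c_{23} = 5·23 + 1 + (-5)·(-1) = 121.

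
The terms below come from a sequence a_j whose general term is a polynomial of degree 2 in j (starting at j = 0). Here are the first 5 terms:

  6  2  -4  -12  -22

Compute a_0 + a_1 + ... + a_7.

1st diffs: -4, -6, -8, -10.
2nd diffs: -2, -2, -2 (constant).
Newton forward-difference form: a_j = 6 + (-4)·C(j,1) + (-2)·C(j,2).
Continuing: -34, -48, -64.
Summing j = 0..7 (8 terms) gives -176.

-176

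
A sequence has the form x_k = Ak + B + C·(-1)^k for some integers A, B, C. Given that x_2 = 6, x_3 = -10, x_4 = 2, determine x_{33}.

Plug in k = 2, 3, 4: 2A + B + C = 6; 3A + B - C = -10; 4A + B + C = 2.
Subtracting the first from the second: A - 2C = -16.
Subtracting the second from the third: A + 2C = 12.
Solving: C = 7, A = -2, then B = 3.
Therefore x_{33} = -66 + 3 + 7·(-1) = -70.

-70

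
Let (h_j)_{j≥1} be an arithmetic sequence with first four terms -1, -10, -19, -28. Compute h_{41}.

-361

Common difference d = -9.
h_j = -1 + (j - 1)·(-9).
h_{41} = -1 + 40·(-9) = -361.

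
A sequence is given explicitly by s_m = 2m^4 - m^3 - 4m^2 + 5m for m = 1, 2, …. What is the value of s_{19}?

252434

s_{19} = 2·19^4 - 1·19^3 - 4·19^2 + 5·19 = 252434.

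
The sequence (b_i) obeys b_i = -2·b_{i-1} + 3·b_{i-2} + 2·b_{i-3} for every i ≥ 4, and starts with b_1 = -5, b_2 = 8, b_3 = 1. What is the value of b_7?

Applying the relation repeatedly:
b_4 = 12, b_5 = -5, b_6 = 48, b_7 = -87.

-87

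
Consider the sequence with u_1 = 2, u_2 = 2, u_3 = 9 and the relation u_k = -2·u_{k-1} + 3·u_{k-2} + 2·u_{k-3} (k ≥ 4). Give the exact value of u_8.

u_4 = -8, u_5 = 47, u_6 = -100, u_7 = 325, u_8 = -856.

-856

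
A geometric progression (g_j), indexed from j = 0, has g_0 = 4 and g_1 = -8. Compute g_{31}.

Common ratio r = -2.
g_j = 4·(-2)^(j-0).
g_{31} = 4·(-2)^31 = -8589934592.

-8589934592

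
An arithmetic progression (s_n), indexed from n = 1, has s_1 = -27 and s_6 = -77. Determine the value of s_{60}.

Common difference d = (-77 - (-27)) / (6 - 1) = -10.
s_n = -27 + (n - 1)·(-10).
s_{60} = -27 + 59·(-10) = -617.

-617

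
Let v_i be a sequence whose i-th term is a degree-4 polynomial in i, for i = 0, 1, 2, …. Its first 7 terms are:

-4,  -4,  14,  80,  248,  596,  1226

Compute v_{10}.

1st diffs: 0, 18, 66, 168, 348, 630.
2nd diffs: 18, 48, 102, 180, 282.
3rd diffs: 30, 54, 78, 102.
4th diffs: 24, 24, 24 (constant).
Newton forward-difference form: v_i = -4 + 18·C(i,2) + 30·C(i,3) + 24·C(i,4).
At i = 10: i = 10, so v_{10} = -4 + 810 + 3600 + 5040 = 9446.

9446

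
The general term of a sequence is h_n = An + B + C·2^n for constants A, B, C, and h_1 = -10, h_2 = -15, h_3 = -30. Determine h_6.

Plug in n = 1, 2, 3: A + B + 2C = -10; 2A + B + 4C = -15; 3A + B + 8C = -30.
Subtracting the first from the second: A + 2C = -5.
Subtracting the second from the third: A + 4C = -15.
Solving: C = -5, A = 5, then B = -5.
Therefore h_6 = 30 + (-5) + (-5)·64 = -295.

-295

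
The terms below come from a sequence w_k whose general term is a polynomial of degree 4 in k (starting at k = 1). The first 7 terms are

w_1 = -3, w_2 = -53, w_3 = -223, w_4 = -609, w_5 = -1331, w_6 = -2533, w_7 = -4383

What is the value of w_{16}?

-89793

1st diffs: -50, -170, -386, -722, -1202, -1850.
2nd diffs: -120, -216, -336, -480, -648.
3rd diffs: -96, -120, -144, -168.
4th diffs: -24, -24, -24 (constant).
So w_k = -k^4 - 6k^3 + k^2 + 4k - 1.
Evaluating at k = 16 gives w_{16} = -89793.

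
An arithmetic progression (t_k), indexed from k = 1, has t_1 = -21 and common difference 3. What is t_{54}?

138

t_k = -21 + (k - 1)·3.
t_{54} = -21 + 53·3 = 138.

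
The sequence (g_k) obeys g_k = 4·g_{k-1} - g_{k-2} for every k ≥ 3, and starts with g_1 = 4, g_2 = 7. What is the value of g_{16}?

649449929

g_3 = 24, g_4 = 89, g_5 = 332, …, g_{13} = 12494044, g_{14} = 46628407, g_{15} = 174019584, g_{16} = 649449929.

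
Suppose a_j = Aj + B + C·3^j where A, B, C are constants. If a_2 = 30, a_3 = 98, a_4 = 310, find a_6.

2894

Plug in j = 2, 3, 4: 2A + B + 9C = 30; 3A + B + 27C = 98; 4A + B + 81C = 310.
Subtracting the first from the second: A + 18C = 68.
Subtracting the second from the third: A + 54C = 212.
Solving: C = 4, A = -4, then B = 2.
So a_j = -4·j + 2 + 4·3^j; at j=6 this is 2894.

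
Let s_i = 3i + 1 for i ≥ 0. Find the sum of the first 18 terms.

477

Over i = 0..17: Σi = 153.
Total = (3)·153 + (1)·18 = 477.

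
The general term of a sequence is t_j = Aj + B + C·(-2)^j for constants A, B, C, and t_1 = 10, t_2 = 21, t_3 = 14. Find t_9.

Plug in j = 1, 2, 3: A + B - 2C = 10; 2A + B + 4C = 21; 3A + B - 8C = 14.
Subtracting the first from the second: A + 6C = 11.
Subtracting the second from the third: A - 12C = -7.
Solving: C = 1, A = 5, then B = 7.
Hence t_9 = 5·9 + 7 + 1·(-512) = -460.

-460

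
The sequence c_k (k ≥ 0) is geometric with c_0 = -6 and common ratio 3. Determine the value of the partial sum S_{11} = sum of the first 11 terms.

-531438

c_k = (-6)·3^(k-0).
S = (-6)·(3^11 - 1)/(3 - 1) = (-6)·(177147 - 1)/(2) = -531438.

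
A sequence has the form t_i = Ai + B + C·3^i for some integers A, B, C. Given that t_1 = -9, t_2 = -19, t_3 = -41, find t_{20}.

Plug in i = 1, 2, 3: A + B + 3C = -9; 2A + B + 9C = -19; 3A + B + 27C = -41.
Subtracting the first from the second: A + 6C = -10.
Subtracting the second from the third: A + 18C = -22.
Solving: C = -1, A = -4, then B = -2.
Therefore t_{20} = -80 + (-2) + (-1)·3486784401 = -3486784483.

-3486784483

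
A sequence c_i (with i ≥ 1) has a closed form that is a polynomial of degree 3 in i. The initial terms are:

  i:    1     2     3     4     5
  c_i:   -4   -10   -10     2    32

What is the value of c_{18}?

4790

1st diffs: -6, 0, 12, 30.
2nd diffs: 6, 12, 18.
3rd diffs: 6, 6 (constant).
So c_i = i^3 - 3i^2 - 4i + 2.
Evaluating at i = 18 gives c_{18} = 4790.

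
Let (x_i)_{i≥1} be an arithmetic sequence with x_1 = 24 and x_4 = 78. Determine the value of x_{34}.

Common difference d = (78 - 24) / (4 - 1) = 18.
x_i = 24 + (i - 1)·18.
x_{34} = 24 + 33·18 = 618.

618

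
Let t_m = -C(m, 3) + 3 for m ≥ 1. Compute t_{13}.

-283

C(13, 3) = 286, so t_{13} = -283.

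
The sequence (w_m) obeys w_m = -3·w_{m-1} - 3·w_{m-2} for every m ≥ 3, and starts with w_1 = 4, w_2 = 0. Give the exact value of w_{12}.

Step forward from the initial values:
w_3 = -12  w_4 = 36  w_5 = -72  w_6 = 108  w_7 = -108  w_8 = 0  w_9 = 324  w_{10} = -972  w_{11} = 1944  w_{12} = -2916.

-2916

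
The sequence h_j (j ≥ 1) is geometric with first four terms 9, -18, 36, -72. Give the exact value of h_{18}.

-1179648

Common ratio r = -2.
h_j = 9·(-2)^(j-1).
h_{18} = 9·(-2)^17 = -1179648.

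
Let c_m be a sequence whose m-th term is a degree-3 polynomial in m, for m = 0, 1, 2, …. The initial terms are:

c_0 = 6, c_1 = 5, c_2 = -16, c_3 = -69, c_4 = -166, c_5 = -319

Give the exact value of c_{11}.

1st diffs: -1, -21, -53, -97, -153.
2nd diffs: -20, -32, -44, -56.
3rd diffs: -12, -12, -12 (constant).
Newton forward-difference form: c_m = 6 + (-1)·C(m,1) + (-20)·C(m,2) + (-12)·C(m,3).
At m = 11: m = 11, so c_{11} = 6 - 11 - 1100 - 1980 = -3085.

-3085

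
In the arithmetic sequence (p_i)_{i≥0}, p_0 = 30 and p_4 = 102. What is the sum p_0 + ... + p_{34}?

Common difference d = (102 - 30) / (4 - 0) = 18.
p_i = 30 + (i - 0)·18.
p_{34} = 642; S = 35·(30 + 642)/2 = 11760.

11760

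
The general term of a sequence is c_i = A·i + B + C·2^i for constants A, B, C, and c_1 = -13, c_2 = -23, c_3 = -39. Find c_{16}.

The three given values yield: A + B + 2C = -13; 2A + B + 4C = -23; 3A + B + 8C = -39.
Subtracting the first from the second: A + 2C = -10.
Subtracting the second from the third: A + 4C = -16.
Solving: C = -3, A = -4, then B = -3.
Therefore c_{16} = -64 + (-3) + (-3)·65536 = -196675.

-196675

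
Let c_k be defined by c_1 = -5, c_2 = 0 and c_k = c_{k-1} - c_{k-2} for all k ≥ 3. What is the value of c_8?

0

Applying the relation repeatedly:
c_3 = 5; c_4 = 5; c_5 = 0; c_6 = -5; c_7 = -5; c_8 = 0.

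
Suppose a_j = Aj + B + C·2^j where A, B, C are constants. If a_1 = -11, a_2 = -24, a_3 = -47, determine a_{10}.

-5148

At j = 1, 2, 3: A + B + 2C = -11; 2A + B + 4C = -24; 3A + B + 8C = -47.
Subtracting the first from the second: A + 2C = -13.
Subtracting the second from the third: A + 4C = -23.
Solving: C = -5, A = -3, then B = 2.
Hence a_{10} = -3·10 + 2 + (-5)·1024 = -5148.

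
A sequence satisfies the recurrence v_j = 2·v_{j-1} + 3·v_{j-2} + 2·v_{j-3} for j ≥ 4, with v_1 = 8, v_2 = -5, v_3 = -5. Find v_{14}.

-1217451

Compute successive terms:
v_4 = -9; v_5 = -43; v_6 = -123; …; v_{11} = -38849; v_{12} = -122481; v_{13} = -386155; v_{14} = -1217451.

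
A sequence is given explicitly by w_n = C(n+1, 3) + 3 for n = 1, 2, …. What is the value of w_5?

23

C(6, 3) = 20, so w_5 = 23.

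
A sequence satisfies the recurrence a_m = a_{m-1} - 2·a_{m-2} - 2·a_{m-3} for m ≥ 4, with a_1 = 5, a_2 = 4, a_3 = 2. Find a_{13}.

2768

a_4 = -16; a_5 = -28; a_6 = 0; a_7 = 88; a_8 = 144; a_9 = -32; a_{10} = -496; a_{11} = -720; a_{12} = 336; a_{13} = 2768.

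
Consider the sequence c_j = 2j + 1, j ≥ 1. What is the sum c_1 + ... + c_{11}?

143

Over j = 1..11: Σj = 66.
Total = (2)·66 + (1)·11 = 143.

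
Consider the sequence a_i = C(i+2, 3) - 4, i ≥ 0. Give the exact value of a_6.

52

C(8, 3) = 56, so a_6 = 52.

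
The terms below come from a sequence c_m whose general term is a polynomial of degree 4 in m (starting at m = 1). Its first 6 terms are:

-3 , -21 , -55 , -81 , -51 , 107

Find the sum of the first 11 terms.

15345

1st diffs: -18, -34, -26, 30, 158.
2nd diffs: -16, 8, 56, 128.
3rd diffs: 24, 48, 72.
4th diffs: 24, 24 (constant).
Newton forward-difference form: c_m = -3 + (-18)·C(m-1,1) + (-16)·C(m-1,2) + 24·C(m-1,3) + 24·C(m-1,4).
Continuing: …, 489, 1215, 2429, 4299, …, c_{11} = 7017.
Summing m = 1..11 (11 terms) gives 15345.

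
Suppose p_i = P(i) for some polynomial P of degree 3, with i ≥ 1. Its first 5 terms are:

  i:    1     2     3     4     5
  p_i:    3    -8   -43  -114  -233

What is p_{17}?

-9773

1st diffs: -11, -35, -71, -119.
2nd diffs: -24, -36, -48.
3rd diffs: -12, -12 (constant).
Newton forward-difference form: p_i = 3 + (-11)·C(i-1,1) + (-24)·C(i-1,2) + (-12)·C(i-1,3).
At i = 17: i-1 = 16, so p_{17} = 3 - 176 - 2880 - 6720 = -9773.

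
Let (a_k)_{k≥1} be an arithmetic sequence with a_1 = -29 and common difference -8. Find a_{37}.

a_k = -29 + (k - 1)·(-8).
a_{37} = -29 + 36·(-8) = -317.

-317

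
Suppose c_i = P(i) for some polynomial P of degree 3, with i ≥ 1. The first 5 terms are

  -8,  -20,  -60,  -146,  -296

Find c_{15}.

1st diffs: -12, -40, -86, -150.
2nd diffs: -28, -46, -64.
3rd diffs: -18, -18 (constant).
Newton forward-difference form: c_i = -8 + (-12)·C(i-1,1) + (-28)·C(i-1,2) + (-18)·C(i-1,3).
At i = 15: i-1 = 14, so c_{15} = -8 - 168 - 2548 - 6552 = -9276.

-9276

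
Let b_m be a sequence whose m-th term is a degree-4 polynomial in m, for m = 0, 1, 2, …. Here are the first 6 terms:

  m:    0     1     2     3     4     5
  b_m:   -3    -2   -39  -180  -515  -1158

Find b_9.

-9930

1st diffs: 1, -37, -141, -335, -643.
2nd diffs: -38, -104, -194, -308.
3rd diffs: -66, -90, -114.
4th diffs: -24, -24 (constant).
So b_m = -m^4 - 5m^3 + 3m^2 + 4m - 3.
Evaluating at m = 9 gives b_9 = -9930.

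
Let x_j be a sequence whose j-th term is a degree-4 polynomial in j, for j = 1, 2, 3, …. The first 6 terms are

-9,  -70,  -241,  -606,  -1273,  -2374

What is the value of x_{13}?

1st diffs: -61, -171, -365, -667, -1101.
2nd diffs: -110, -194, -302, -434.
3rd diffs: -84, -108, -132.
4th diffs: -24, -24 (constant).
Newton forward-difference form: x_j = -9 + (-61)·C(j-1,1) + (-110)·C(j-1,2) + (-84)·C(j-1,3) + (-24)·C(j-1,4).
At j = 13: j-1 = 12, so x_{13} = -9 - 732 - 7260 - 18480 - 11880 = -38361.

-38361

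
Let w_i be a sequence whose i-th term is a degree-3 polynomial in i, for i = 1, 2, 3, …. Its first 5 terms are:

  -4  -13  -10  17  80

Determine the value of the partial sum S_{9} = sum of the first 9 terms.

1st diffs: -9, 3, 27, 63.
2nd diffs: 12, 24, 36.
3rd diffs: 12, 12 (constant).
So w_i = 2i^3 - 6i^2 - 5i + 5.
Continuing: 191, 362, 605, 932.
Summing i = 1..9 (9 terms) gives 2160.

2160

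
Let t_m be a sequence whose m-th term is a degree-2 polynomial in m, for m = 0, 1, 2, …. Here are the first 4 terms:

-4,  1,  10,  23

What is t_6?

86

1st diffs: 5, 9, 13.
2nd diffs: 4, 4 (constant).
Newton forward-difference form: t_m = -4 + 5·C(m,1) + 4·C(m,2).
At m = 6: m = 6, so t_6 = -4 + 30 + 60 = 86.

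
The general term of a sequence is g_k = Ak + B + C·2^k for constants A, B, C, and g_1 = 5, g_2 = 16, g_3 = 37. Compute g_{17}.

655371

At k = 1, 2, 3: A + B + 2C = 5; 2A + B + 4C = 16; 3A + B + 8C = 37.
Subtracting the first from the second: A + 2C = 11.
Subtracting the second from the third: A + 4C = 21.
Solving: C = 5, A = 1, then B = -6.
Therefore g_{17} = 17 + (-6) + 5·131072 = 655371.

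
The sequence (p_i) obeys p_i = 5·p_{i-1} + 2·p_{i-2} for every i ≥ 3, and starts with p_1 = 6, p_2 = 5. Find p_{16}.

p_3 = 37  p_4 = 195  p_5 = 1049  …  p_{13} = 727792809  p_{14} = 3909907715  p_{15} = 21005124193  p_{16} = 112845436395.

112845436395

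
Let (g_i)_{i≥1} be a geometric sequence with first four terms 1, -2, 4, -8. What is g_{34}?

Common ratio r = -2.
g_i = 1·(-2)^(i-1).
g_{34} = 1·(-2)^33 = -8589934592.

-8589934592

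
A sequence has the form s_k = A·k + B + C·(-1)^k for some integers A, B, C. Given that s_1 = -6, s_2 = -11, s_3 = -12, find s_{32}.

-101

Write the equations: A + B - C = -6; 2A + B + C = -11; 3A + B - C = -12.
Subtracting the first from the second: A + 2C = -5.
Subtracting the second from the third: A - 2C = -1.
Solving: C = -1, A = -3, then B = -4.
So s_k = -3·k + (-4) + (-1)·(-1)^k; at k=32 this is -101.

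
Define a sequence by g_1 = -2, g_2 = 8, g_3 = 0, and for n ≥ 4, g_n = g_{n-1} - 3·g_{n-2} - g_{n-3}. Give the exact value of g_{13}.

2698

Iterate the recurrence:
g_4 = -22;  g_5 = -30;  g_6 = 36;  g_7 = 148;  g_8 = 70;  g_9 = -410;  g_{10} = -768;  g_{11} = 392;  g_{12} = 3106;  g_{13} = 2698.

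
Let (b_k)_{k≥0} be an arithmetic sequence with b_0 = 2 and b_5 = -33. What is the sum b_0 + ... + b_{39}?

-5380

Common difference d = (-33 - 2) / (5 - 0) = -7.
b_k = 2 + (k - 0)·(-7).
b_{39} = -271; S = 40·(2 + (-271))/2 = -5380.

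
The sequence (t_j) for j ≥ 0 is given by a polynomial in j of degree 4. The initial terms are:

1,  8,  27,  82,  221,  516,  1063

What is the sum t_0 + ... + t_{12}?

52039

1st diffs: 7, 19, 55, 139, 295, 547.
2nd diffs: 12, 36, 84, 156, 252.
3rd diffs: 24, 48, 72, 96.
4th diffs: 24, 24, 24 (constant).
Newton forward-difference form: t_j = 1 + 7·C(j,1) + 12·C(j,2) + 24·C(j,3) + 24·C(j,4).
Continuing: …, 1982, 3417, 5536, 8531, …, t_{12} = 18037.
Summing j = 0..12 (13 terms) gives 52039.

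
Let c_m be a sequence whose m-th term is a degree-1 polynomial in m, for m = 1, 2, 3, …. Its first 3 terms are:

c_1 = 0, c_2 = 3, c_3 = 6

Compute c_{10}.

1st diffs: 3, 3 (constant).
So c_m = 3m - 3.
Evaluating at m = 10 gives c_{10} = 27.

27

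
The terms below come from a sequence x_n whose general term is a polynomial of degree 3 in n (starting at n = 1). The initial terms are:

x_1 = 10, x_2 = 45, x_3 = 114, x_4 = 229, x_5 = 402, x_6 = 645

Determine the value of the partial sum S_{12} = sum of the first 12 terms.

15850

1st diffs: 35, 69, 115, 173, 243.
2nd diffs: 34, 46, 58, 70.
3rd diffs: 12, 12, 12 (constant).
Newton forward-difference form: x_n = 10 + 35·C(n-1,1) + 34·C(n-1,2) + 12·C(n-1,3).
Continuing: …, 970, 1389, 1914, 2557, …, x_{12} = 4245.
Summing n = 1..12 (12 terms) gives 15850.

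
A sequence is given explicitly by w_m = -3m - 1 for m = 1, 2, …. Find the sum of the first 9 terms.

Over m = 1..9: Σm = 45.
Total = (-3)·45 + (-1)·9 = -144.

-144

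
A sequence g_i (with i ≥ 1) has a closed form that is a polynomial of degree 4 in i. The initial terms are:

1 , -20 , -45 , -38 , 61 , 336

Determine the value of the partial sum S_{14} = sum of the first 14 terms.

80731

1st diffs: -21, -25, 7, 99, 275.
2nd diffs: -4, 32, 92, 176.
3rd diffs: 36, 60, 84.
4th diffs: 24, 24 (constant).
So g_i = i^4 - 4i^3 - 3i^2 + i + 6.
Continuing: …, 895, 1870, 3417, 5716, …, g_{14} = 26872.
Summing i = 1..14 (14 terms) gives 80731.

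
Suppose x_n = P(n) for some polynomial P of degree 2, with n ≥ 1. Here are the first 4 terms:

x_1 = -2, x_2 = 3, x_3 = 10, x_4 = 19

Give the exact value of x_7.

58

1st diffs: 5, 7, 9.
2nd diffs: 2, 2 (constant).
Newton forward-difference form: x_n = -2 + 5·C(n-1,1) + 2·C(n-1,2).
At n = 7: n-1 = 6, so x_7 = -2 + 30 + 30 = 58.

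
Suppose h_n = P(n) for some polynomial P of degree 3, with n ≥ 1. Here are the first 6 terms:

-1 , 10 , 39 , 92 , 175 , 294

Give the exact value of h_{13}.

1st diffs: 11, 29, 53, 83, 119.
2nd diffs: 18, 24, 30, 36.
3rd diffs: 6, 6, 6 (constant).
Newton forward-difference form: h_n = -1 + 11·C(n-1,1) + 18·C(n-1,2) + 6·C(n-1,3).
At n = 13: n-1 = 12, so h_{13} = -1 + 132 + 1188 + 1320 = 2639.

2639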